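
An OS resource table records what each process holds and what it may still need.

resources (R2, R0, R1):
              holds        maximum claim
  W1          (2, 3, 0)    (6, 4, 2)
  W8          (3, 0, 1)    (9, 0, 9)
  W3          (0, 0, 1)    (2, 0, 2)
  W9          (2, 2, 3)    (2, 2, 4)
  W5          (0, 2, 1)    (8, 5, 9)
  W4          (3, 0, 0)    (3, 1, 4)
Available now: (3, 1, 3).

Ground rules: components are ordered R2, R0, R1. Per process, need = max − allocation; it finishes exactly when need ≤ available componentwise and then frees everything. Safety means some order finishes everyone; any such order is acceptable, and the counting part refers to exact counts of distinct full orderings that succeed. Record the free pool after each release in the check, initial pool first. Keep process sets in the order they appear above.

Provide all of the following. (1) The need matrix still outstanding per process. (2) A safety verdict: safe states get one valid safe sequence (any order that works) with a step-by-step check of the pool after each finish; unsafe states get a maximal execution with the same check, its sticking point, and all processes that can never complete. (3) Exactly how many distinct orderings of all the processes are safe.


(1) Remaining need (order R2, R0, R1):
  W1: (4, 1, 2)
  W8: (6, 0, 8)
  W3: (2, 0, 1)
  W9: (0, 0, 1)
  W5: (8, 3, 8)
  W4: (0, 1, 4)
(2) UNSAFE.
Key observation: even finishing W9, W1, W3, W4 leaves just (10, 6, 7) free — too little R1 for any of the remaining processes.
The run W9, W1, W3, W4 cannot be extended any further. Check, step by step:
  pool = (3, 1, 3)
  W9 needs (0, 0, 1) <= (3, 1, 3) -> finishes; pool += (2, 2, 3) = (5, 3, 6)
  W1 needs (4, 1, 2) <= (5, 3, 6) -> finishes; pool += (2, 3, 0) = (7, 6, 6)
  W3 needs (2, 0, 1) <= (7, 6, 6) -> finishes; pool += (0, 0, 1) = (7, 6, 7)
  W4 needs (0, 1, 4) <= (7, 6, 7) -> finishes; pool += (3, 0, 0) = (10, 6, 7)
  W8 cannot run: need (6, 0, 8) vs free (10, 6, 7) (insufficient R1)
  W5 cannot run: need (8, 3, 8) vs free (10, 6, 7) (insufficient R1)
Permanently blocked: W8 and W5.
(3) The exact count: 0 of the possible complete orderings are safe sequences.


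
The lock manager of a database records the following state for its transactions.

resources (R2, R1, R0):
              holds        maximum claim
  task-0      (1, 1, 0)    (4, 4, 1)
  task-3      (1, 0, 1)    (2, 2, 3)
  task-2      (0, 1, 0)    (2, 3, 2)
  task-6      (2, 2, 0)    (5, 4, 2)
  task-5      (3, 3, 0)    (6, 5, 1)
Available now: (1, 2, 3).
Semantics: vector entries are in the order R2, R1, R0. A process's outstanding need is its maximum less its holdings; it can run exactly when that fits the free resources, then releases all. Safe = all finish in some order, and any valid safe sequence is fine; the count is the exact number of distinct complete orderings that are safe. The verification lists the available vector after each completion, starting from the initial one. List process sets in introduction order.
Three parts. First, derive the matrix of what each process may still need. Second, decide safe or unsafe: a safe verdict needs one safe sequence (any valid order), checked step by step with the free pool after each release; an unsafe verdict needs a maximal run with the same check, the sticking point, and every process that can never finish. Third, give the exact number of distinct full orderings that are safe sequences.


(1) Need matrix, components ordered R2, R1, R0:
  task-0: (3, 3, 1)
  task-3: (1, 2, 2)
  task-2: (2, 2, 2)
  task-6: (3, 2, 2)
  task-5: (3, 2, 1)
(2) UNSAFE — no complete ordering exists.
Key observation: after task-3, task-2 complete, (2, 3, 4) is the best the pool ever gets, yet each leftover process wants more R2.
Going as far as possible: task-3, task-2; after that, nothing fits. Verifying each step:
  pool = (1, 2, 3)
  run task-3 (needs (1, 2, 2), free (1, 2, 3)); after release of (1, 0, 1) the pool is (2, 2, 4)
  run task-2 (needs (2, 2, 2), free (2, 2, 4)); after release of (0, 1, 0) the pool is (2, 3, 4)
  task-0 cannot run: need (3, 3, 1) vs free (2, 3, 4) (insufficient R2)
  task-6 cannot run: need (3, 2, 2) vs free (2, 3, 4) (insufficient R2)
  task-5 cannot run: need (3, 2, 1) vs free (2, 3, 4) (insufficient R2)
Processes that can never finish: task-0, task-6 and task-5.
(3) The exact count: 0 of the possible complete orderings are safe sequences.


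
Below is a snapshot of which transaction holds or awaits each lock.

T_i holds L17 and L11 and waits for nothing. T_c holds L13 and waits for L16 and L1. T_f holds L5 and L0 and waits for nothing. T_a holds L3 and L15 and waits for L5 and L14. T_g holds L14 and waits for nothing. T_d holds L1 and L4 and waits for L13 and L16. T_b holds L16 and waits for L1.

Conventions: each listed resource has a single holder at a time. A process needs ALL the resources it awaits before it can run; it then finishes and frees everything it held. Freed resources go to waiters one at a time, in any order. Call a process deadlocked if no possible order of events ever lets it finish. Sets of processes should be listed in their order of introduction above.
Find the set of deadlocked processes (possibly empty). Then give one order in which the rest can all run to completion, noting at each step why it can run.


Deadlocked: T_c, T_d and T_b.
Key observation: the knot is the closed ring of waits T_c -> T_d -> T_c; T_b is caught in further circular waits.
A valid finishing order for the others: T_f, T_i, T_g, T_a.
Check, step by step:
  run T_f (it waits on nothing); releases L5 and L0
  run T_i (it waits on nothing); releases L17 and L11
  run T_g (it waits on nothing); releases L14
  T_a: everything it awaited (L5 and L14) is free; runs, freeing L3 and L15


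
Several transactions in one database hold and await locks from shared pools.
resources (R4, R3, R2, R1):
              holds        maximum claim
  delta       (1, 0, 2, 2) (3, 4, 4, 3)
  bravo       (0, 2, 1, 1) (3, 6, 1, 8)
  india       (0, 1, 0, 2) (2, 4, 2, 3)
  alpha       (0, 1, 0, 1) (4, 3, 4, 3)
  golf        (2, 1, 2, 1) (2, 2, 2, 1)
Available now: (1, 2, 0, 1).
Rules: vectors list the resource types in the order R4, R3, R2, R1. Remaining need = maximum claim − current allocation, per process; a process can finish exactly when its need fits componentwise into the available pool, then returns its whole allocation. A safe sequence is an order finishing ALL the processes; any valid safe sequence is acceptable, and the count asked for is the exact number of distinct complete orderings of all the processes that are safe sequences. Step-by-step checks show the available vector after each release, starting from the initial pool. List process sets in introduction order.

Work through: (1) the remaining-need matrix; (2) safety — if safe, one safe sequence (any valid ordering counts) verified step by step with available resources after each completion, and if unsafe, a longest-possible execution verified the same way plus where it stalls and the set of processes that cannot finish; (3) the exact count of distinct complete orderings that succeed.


(1) Need matrix, components ordered R4, R3, R2, R1:
  delta: (2, 4, 2, 1)
  bravo: (3, 4, 0, 7)
  india: (2, 3, 2, 1)
  alpha: (4, 2, 4, 2)
  golf: (0, 1, 0, 0)
(2) SAFE, for example via the order golf, india, delta, alpha, bravo.
Key observation: the order's first zero-slack moment is india ((2, 3, 2, 1) needed, (3, 3, 2, 2) free — a requested resource with nothing to spare).
Verifying each step:
  pool = (1, 2, 0, 1)
  golf needs (0, 1, 0, 0) <= (1, 2, 0, 1) -> finishes; pool += (2, 1, 2, 1) = (3, 3, 2, 2)
  india needs (2, 3, 2, 1) <= (3, 3, 2, 2) -> finishes; pool += (0, 1, 0, 2) = (3, 4, 2, 4)
  delta needs (2, 4, 2, 1) <= (3, 4, 2, 4) -> finishes; pool += (1, 0, 2, 2) = (4, 4, 4, 6)
  alpha needs (4, 2, 4, 2) <= (4, 4, 4, 6) -> finishes; pool += (0, 1, 0, 1) = (4, 5, 4, 7)
  bravo needs (3, 4, 0, 7) <= (4, 5, 4, 7) -> finishes; pool += (0, 2, 1, 1) = (4, 7, 5, 8)
(3) Precisely 1 of the possible complete orderings is a safe sequence.


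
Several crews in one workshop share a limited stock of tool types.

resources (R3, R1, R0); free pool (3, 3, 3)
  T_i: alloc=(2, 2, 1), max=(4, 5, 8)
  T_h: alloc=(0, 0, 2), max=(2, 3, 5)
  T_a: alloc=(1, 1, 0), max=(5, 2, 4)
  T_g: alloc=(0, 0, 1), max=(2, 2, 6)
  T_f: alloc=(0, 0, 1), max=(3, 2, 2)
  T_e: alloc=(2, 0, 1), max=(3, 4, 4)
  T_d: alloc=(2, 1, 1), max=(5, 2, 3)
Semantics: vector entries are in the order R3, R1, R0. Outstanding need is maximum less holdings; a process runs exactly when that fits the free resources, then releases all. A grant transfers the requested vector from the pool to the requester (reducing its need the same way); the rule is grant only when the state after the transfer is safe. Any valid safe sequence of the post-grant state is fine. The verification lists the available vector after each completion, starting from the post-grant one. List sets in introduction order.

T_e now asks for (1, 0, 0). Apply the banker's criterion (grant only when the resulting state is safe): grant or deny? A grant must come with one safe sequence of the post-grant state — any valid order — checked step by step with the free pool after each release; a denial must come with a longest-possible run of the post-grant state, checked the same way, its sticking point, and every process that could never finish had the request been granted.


DENY: after the grant no complete ordering would exist.
Key observation: after T_h, T_g the pool peaks at (2, 3, 6), and each blocked process is short somewhere: T_i on R0; T_a on R3; T_f on R3; T_e on R1; T_d on R3.
On the post-grant state, T_h, T_g is a maximal run — nothing extends it. Step-by-step check:
  pool = (2, 3, 3)
  T_h needs (2, 3, 3) <= (2, 3, 3) -> finishes; pool += (0, 0, 2) = (2, 3, 5)
  T_g needs (2, 2, 5) <= (2, 3, 5) -> finishes; pool += (0, 0, 1) = (2, 3, 6)
  T_i still needs (2, 3, 7) but only (2, 3, 6) is free — short on R0
  T_a still needs (4, 1, 4) but only (2, 3, 6) is free — short on R3
  T_f still needs (3, 2, 1) but only (2, 3, 6) is free — short on R3
  T_e still needs (0, 4, 3) but only (2, 3, 6) is free — short on R1
  T_d still needs (3, 1, 2) but only (2, 3, 6) is free — short on R3
Post-grant, the permanently blocked set is T_i, T_a, T_f, T_e and T_d.


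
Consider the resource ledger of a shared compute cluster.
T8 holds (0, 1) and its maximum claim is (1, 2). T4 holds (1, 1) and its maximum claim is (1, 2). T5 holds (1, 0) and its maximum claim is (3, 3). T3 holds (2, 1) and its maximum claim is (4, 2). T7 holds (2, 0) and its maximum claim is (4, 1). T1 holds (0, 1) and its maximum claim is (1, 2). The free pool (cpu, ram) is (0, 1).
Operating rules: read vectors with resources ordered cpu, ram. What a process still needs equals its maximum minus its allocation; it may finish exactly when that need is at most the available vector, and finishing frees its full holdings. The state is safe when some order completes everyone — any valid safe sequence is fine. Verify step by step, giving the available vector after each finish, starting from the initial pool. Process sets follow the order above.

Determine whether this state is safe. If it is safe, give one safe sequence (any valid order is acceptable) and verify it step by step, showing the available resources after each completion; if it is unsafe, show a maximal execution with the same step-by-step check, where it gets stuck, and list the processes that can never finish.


UNSAFE.
Key observation: even finishing T4, T1, T8 leaves just (1, 4) free — too little cpu for any of the remaining processes.
A maximal execution: T4, T1, T8 — then nothing else fits. Step-by-step check:
  pool = (0, 1)
  run T4 (needs (0, 1), free (0, 1)); after release of (1, 1) the pool is (1, 2)
  run T1 (needs (1, 1), free (1, 2)); after release of (0, 1) the pool is (1, 3)
  run T8 (needs (1, 1), free (1, 3)); after release of (0, 1) the pool is (1, 4)
  blocked: T5 wants (2, 3), pool (1, 4) — not enough cpu
  blocked: T3 wants (2, 1), pool (1, 4) — not enough cpu
  blocked: T7 wants (2, 1), pool (1, 4) — not enough cpu
Never able to finish: T5, T3 and T7.


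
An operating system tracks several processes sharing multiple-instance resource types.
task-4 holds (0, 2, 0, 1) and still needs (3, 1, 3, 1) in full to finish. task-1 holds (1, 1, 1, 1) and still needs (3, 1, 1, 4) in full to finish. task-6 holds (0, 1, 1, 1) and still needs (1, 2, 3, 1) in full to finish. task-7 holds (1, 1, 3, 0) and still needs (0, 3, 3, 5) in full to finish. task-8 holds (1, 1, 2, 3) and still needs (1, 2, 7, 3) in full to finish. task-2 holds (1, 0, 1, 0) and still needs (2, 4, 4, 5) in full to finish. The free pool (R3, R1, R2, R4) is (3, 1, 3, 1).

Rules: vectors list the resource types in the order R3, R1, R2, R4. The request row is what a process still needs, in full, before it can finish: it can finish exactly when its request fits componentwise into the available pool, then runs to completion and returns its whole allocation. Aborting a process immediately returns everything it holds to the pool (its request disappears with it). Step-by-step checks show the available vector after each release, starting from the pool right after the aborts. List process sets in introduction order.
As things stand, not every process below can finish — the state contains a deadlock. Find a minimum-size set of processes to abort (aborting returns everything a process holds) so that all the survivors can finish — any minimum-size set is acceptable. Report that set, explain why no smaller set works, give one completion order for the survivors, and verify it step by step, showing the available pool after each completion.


The answer: abort task-8.
Key observation: the deadlocked task-7 becomes finishable only because task-8 released (1, 1, 2, 3); it completes at step 3 below.
Minimality: the empty abort set fails — the state is deadlocked as it stands.
Survivors finish in the order: task-4, task-6, task-7, task-2, task-1. Check, step by step (pool after the aborts first):
  pool = (4, 2, 5, 4)
  run task-4 (needs (3, 1, 3, 1), free (4, 2, 5, 4)); after release of (0, 2, 0, 1) the pool is (4, 4, 5, 5)
  run task-6 (needs (1, 2, 3, 1), free (4, 4, 5, 5)); after release of (0, 1, 1, 1) the pool is (4, 5, 6, 6)
  run task-7 (needs (0, 3, 3, 5), free (4, 5, 6, 6)); after release of (1, 1, 3, 0) the pool is (5, 6, 9, 6)
  run task-2 (needs (2, 4, 4, 5), free (5, 6, 9, 6)); after release of (1, 0, 1, 0) the pool is (6, 6, 10, 6)
  run task-1 (needs (3, 1, 1, 4), free (6, 6, 10, 6)); after release of (1, 1, 1, 1) the pool is (7, 7, 11, 7)


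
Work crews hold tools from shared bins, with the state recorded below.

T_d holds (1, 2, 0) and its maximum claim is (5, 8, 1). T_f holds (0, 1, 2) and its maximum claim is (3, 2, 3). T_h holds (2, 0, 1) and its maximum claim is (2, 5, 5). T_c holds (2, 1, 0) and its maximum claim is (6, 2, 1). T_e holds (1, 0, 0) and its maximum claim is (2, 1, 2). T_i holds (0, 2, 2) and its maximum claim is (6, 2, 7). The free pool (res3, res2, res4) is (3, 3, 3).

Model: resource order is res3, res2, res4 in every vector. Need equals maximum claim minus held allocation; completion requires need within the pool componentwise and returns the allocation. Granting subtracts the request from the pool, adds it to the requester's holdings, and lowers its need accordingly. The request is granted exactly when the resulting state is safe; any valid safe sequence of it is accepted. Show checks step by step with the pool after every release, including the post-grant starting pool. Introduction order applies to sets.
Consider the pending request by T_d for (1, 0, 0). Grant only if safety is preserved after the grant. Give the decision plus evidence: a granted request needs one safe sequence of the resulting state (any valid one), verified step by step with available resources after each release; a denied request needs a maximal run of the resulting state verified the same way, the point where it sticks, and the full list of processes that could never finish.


DENY: after the grant no complete ordering would exist.
Key observation: after T_e, T_f the pool peaks at (3, 4, 5), and each blocked process is short somewhere: T_d on res2; T_h on res2; T_c on res3; T_i on res3.
Pretend the grant happened; the run T_e, T_f goes as far as possible. Verifying each step:
  pool = (2, 3, 3)
  T_e needs (1, 1, 2) <= (2, 3, 3) -> finishes; pool += (1, 0, 0) = (3, 3, 3)
  T_f needs (3, 1, 1) <= (3, 3, 3) -> finishes; pool += (0, 1, 2) = (3, 4, 5)
  T_d still needs (3, 6, 1) but only (3, 4, 5) is free — short on res2
  T_h still needs (0, 5, 4) but only (3, 4, 5) is free — short on res2
  T_c still needs (4, 1, 1) but only (3, 4, 5) is free — short on res3
  T_i still needs (6, 0, 5) but only (3, 4, 5) is free — short on res3
Post-grant, the permanently blocked set is T_d, T_h, T_c and T_i.


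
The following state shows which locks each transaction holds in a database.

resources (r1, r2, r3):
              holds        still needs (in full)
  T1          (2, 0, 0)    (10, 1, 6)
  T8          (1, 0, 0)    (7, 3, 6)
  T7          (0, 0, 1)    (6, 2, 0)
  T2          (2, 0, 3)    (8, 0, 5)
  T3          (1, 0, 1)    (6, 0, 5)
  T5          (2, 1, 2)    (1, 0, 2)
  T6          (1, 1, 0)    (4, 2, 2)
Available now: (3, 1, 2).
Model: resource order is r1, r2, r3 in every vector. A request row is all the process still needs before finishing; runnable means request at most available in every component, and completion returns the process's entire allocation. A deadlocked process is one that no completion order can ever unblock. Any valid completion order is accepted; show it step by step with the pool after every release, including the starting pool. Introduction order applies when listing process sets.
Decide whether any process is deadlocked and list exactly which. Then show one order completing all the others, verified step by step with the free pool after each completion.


The deadlocked set is empty.
Key observation: no deadlock: T5 fits now, and the freed resources carry the rest through.
A valid finishing order for the others: T5, T6, T7, T3, T8, T2, T1. Check, step by step:
  pool = (3, 1, 2)
  T5: need (1, 0, 2) fits (3, 1, 2); releases (2, 1, 2), pool now (5, 2, 4)
  T6: need (4, 2, 2) fits (5, 2, 4); releases (1, 1, 0), pool now (6, 3, 4)
  T7: need (6, 2, 0) fits (6, 3, 4); releases (0, 0, 1), pool now (6, 3, 5)
  T3: need (6, 0, 5) fits (6, 3, 5); releases (1, 0, 1), pool now (7, 3, 6)
  T8: need (7, 3, 6) fits (7, 3, 6); releases (1, 0, 0), pool now (8, 3, 6)
  T2: need (8, 0, 5) fits (8, 3, 6); releases (2, 0, 3), pool now (10, 3, 9)
  T1: need (10, 1, 6) fits (10, 3, 9); releases (2, 0, 0), pool now (12, 3, 9)


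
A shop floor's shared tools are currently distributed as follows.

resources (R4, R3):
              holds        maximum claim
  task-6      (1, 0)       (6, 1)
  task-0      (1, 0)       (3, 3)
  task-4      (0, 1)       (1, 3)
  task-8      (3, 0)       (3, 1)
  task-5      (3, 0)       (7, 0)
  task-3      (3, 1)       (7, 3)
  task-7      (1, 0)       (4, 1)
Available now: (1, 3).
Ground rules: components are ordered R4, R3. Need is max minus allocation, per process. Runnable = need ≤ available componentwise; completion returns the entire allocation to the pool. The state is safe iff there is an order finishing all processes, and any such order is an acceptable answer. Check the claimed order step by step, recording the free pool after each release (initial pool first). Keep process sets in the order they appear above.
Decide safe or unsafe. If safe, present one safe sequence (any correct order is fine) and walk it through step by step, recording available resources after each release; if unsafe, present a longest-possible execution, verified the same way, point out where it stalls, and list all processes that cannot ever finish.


SAFE, for example via the order task-4, task-8, task-5, task-6, task-3, task-0, task-7.
Key observation: reading the order forward, task-4 is the first process whose need (1, 2) meets the free pool (1, 3) exactly on a resource it requests.
Step-by-step check:
  pool = (1, 3)
  run task-4 (needs (1, 2), free (1, 3)); after release of (0, 1) the pool is (1, 4)
  run task-8 (needs (0, 1), free (1, 4)); after release of (3, 0) the pool is (4, 4)
  run task-5 (needs (4, 0), free (4, 4)); after release of (3, 0) the pool is (7, 4)
  run task-6 (needs (5, 1), free (7, 4)); after release of (1, 0) the pool is (8, 4)
  run task-3 (needs (4, 2), free (8, 4)); after release of (3, 1) the pool is (11, 5)
  run task-0 (needs (2, 3), free (11, 5)); after release of (1, 0) the pool is (12, 5)
  run task-7 (needs (3, 1), free (12, 5)); after release of (1, 0) the pool is (13, 5)


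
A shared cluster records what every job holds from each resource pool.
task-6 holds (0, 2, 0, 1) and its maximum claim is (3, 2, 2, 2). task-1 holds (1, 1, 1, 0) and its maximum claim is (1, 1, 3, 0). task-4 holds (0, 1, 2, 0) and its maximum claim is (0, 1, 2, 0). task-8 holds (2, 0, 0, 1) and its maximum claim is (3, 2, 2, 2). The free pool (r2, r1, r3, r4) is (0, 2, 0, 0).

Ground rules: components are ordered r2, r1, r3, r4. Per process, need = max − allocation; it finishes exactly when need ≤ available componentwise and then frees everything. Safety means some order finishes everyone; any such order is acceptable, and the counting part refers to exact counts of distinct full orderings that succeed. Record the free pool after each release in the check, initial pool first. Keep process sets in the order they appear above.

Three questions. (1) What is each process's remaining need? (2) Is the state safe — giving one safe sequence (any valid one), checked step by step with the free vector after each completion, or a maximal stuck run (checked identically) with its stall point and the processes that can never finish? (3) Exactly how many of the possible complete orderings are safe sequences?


(1) Outstanding need per process (order r2, r1, r3, r4):
  task-6: (3, 0, 2, 1)
  task-1: (0, 0, 2, 0)
  task-4: (0, 0, 0, 0)
  task-8: (1, 2, 2, 1)
(2) The state is UNSAFE.
Key observation: r4 is the bottleneck — with task-4, task-1 done the pool holds (1, 4, 3, 0), short of every remaining need.
The run task-4, task-1 cannot be extended any further. Walking it through:
  pool = (0, 2, 0, 0)
  task-4: need (0, 0, 0, 0) fits (0, 2, 0, 0); releases (0, 1, 2, 0), pool now (0, 3, 2, 0)
  task-1: need (0, 0, 2, 0) fits (0, 3, 2, 0); releases (1, 1, 1, 0), pool now (1, 4, 3, 0)
  task-6 still needs (3, 0, 2, 1) but only (1, 4, 3, 0) is free — short on r2 and r4
  task-8 still needs (1, 2, 2, 1) but only (1, 4, 3, 0) is free — short on r4
Permanently blocked: task-6 and task-8.
(3) The exact count: 0 of the possible complete orderings are safe sequences.


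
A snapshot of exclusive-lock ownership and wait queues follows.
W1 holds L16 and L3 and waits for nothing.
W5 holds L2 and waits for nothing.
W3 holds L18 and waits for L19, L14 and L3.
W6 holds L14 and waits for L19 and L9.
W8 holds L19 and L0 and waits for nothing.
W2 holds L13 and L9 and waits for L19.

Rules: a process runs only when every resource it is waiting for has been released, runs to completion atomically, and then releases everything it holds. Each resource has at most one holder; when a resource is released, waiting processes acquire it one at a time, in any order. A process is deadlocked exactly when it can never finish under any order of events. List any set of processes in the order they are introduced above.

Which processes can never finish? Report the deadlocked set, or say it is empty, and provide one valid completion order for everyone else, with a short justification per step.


The deadlocked set is empty.
Key observation: all waits point, directly or indirectly, at processes that can finish, so nothing is permanently blocked.
A valid finishing order for the others: W5, W1, W8, W2, W6, W3.
Step-by-step check:
  run W5 (it waits on nothing); releases L2
  run W1 (it waits on nothing); releases L16 and L3
  run W8 (it waits on nothing); releases L19 and L0
  run W2 (all its waits — L19 — are resolved); releases L13 and L9
  run W6 (all its waits — L19 and L9 — are resolved); releases L14
  run W3 (all its waits — L19, L14 and L3 — are resolved); releases L18


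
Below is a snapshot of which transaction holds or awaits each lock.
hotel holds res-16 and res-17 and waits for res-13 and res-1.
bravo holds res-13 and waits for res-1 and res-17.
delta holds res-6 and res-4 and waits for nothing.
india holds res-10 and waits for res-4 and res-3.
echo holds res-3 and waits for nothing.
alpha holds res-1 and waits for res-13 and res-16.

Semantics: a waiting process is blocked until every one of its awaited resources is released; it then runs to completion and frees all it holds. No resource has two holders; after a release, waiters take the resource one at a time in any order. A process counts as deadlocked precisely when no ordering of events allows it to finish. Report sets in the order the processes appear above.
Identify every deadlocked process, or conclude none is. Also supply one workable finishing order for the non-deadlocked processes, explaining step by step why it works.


Deadlocked: hotel, bravo and alpha.
Key observation: along hotel -> bravo -> hotel, each member waits on what the next one holds — a deadlock; alpha is caught in further circular waits.
A valid finishing order for the others: echo, delta, india.
Walking it through:
  echo: no waits; runs immediately, freeing res-3
  delta: no waits; runs immediately, freeing res-6 and res-4
  india waits on res-4 and res-3 — all released -> runs and releases res-10


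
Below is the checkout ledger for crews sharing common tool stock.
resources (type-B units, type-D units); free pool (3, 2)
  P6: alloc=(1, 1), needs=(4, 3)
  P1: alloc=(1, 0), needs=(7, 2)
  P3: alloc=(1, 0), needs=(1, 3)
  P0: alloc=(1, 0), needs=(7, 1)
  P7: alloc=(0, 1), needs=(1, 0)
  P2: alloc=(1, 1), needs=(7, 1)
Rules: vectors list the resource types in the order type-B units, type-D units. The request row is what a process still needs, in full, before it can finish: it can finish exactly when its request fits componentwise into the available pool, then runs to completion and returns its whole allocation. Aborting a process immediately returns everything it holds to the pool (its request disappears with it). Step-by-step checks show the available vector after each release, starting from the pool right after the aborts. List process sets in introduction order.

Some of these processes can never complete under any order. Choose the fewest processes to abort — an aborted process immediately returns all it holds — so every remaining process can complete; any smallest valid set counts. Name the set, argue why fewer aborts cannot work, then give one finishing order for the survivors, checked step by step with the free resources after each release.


Minimum abort set: P1 and P0.
Key observation: P2 could never have finished before the abort; with (2, 0) returned by P1 and P0, it fits at step 4.
Minimality, checking each single-abort alternative: P6 alone leaves P1 blocked (short on type-B units); P1 alone leaves P0 blocked (short on type-B units); P3 alone leaves P1 blocked (short on type-B units); P0 alone leaves P1 blocked (short on type-B units); P7 alone leaves P1 blocked (short on type-B units); P2 alone leaves P1 blocked (short on type-B units).
One survivor order: P7, P6, P3, P2. Check, step by step (post-abort pool first):
  pool = (5, 2)
  P7: need (1, 0) fits (5, 2); releases (0, 1), pool now (5, 3)
  P6: need (4, 3) fits (5, 3); releases (1, 1), pool now (6, 4)
  P3: need (1, 3) fits (6, 4); releases (1, 0), pool now (7, 4)
  P2: need (7, 1) fits (7, 4); releases (1, 1), pool now (8, 5)


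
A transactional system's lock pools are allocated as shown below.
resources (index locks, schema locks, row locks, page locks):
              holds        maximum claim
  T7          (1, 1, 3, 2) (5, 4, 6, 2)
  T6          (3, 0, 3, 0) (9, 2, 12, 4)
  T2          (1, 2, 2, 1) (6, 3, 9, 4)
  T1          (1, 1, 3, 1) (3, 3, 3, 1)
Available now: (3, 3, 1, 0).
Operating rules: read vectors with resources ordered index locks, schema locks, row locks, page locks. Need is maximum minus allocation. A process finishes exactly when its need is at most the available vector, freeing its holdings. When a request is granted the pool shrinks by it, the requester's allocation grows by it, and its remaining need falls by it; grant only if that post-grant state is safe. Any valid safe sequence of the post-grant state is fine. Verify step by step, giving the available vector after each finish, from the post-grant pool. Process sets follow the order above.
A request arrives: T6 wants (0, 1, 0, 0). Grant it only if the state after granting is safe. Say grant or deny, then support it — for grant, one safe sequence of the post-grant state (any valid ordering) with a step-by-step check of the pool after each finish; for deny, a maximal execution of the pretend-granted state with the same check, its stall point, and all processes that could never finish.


GRANT — the state after the grant stays safe, e.g. via T1, T7, T2, T6.
Key observation: after the grant the pool drops to (3, 2, 1, 0), which still lets T1 finish first and unwind the rest.
Step-by-step check of the post-grant state:
  pool = (3, 2, 1, 0)
  T1 needs (2, 2, 0, 0) <= (3, 2, 1, 0) -> finishes; pool += (1, 1, 3, 1) = (4, 3, 4, 1)
  T7 needs (4, 3, 3, 0) <= (4, 3, 4, 1) -> finishes; pool += (1, 1, 3, 2) = (5, 4, 7, 3)
  T2 needs (5, 1, 7, 3) <= (5, 4, 7, 3) -> finishes; pool += (1, 2, 2, 1) = (6, 6, 9, 4)
  T6 needs (6, 1, 9, 4) <= (6, 6, 9, 4) -> finishes; pool += (3, 1, 3, 0) = (9, 7, 12, 4)


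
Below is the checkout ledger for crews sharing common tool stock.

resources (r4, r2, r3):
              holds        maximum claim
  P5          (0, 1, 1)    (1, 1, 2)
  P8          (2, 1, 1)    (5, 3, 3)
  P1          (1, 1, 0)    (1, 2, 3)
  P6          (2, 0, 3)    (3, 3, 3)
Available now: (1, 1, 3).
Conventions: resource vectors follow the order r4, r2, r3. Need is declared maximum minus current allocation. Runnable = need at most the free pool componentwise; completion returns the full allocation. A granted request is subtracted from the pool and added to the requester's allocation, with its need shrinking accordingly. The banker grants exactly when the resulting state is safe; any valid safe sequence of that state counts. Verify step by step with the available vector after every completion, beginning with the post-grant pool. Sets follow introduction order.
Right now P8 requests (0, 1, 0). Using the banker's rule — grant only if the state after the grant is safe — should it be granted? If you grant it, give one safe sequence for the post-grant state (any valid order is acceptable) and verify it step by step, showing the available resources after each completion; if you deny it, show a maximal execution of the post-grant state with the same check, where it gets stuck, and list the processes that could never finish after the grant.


DENY. Granting would leave the state unsafe.
Key observation: after P5, P1 the pool peaks at (2, 2, 4), and each blocked process is short somewhere: P8 on r4; P6 on r2.
Pretend the grant happened; the run P5, P1 goes as far as possible. Check, step by step:
  pool = (1, 0, 3)
  run P5 (needs (1, 0, 1), free (1, 0, 3)); after release of (0, 1, 1) the pool is (1, 1, 4)
  run P1 (needs (0, 1, 3), free (1, 1, 4)); after release of (1, 1, 0) the pool is (2, 2, 4)
  P8 cannot run: need (3, 1, 2) vs free (2, 2, 4) (insufficient r4)
  P6 cannot run: need (1, 3, 0) vs free (2, 2, 4) (insufficient r2)
Processes that could never finish after the grant: P8 and P6.


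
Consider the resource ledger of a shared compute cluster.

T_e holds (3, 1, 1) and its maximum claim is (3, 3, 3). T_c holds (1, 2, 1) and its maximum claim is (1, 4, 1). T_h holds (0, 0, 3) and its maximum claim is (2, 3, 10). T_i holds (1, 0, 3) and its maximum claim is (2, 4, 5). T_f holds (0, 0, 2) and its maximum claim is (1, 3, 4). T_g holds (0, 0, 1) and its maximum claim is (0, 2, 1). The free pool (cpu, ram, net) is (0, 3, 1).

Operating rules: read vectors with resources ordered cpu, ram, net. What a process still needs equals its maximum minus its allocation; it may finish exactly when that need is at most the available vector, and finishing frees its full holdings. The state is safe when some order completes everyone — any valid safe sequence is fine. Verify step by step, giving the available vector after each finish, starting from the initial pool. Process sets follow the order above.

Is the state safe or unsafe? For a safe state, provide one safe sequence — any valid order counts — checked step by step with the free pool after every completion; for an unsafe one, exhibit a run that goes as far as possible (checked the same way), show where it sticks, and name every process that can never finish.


The state is SAFE; one workable sequence: T_c, T_f, T_i, T_g, T_h, T_e.
Key observation: T_f is the earliest step where a requested resource binds exactly: need (1, 3, 2), pool (1, 5, 2) at its turn.
Check, step by step:
  pool = (0, 3, 1)
  T_c needs (0, 2, 0) <= (0, 3, 1) -> finishes; pool += (1, 2, 1) = (1, 5, 2)
  T_f needs (1, 3, 2) <= (1, 5, 2) -> finishes; pool += (0, 0, 2) = (1, 5, 4)
  T_i needs (1, 4, 2) <= (1, 5, 4) -> finishes; pool += (1, 0, 3) = (2, 5, 7)
  T_g needs (0, 2, 0) <= (2, 5, 7) -> finishes; pool += (0, 0, 1) = (2, 5, 8)
  T_h needs (2, 3, 7) <= (2, 5, 8) -> finishes; pool += (0, 0, 3) = (2, 5, 11)
  T_e needs (0, 2, 2) <= (2, 5, 11) -> finishes; pool += (3, 1, 1) = (5, 6, 12)


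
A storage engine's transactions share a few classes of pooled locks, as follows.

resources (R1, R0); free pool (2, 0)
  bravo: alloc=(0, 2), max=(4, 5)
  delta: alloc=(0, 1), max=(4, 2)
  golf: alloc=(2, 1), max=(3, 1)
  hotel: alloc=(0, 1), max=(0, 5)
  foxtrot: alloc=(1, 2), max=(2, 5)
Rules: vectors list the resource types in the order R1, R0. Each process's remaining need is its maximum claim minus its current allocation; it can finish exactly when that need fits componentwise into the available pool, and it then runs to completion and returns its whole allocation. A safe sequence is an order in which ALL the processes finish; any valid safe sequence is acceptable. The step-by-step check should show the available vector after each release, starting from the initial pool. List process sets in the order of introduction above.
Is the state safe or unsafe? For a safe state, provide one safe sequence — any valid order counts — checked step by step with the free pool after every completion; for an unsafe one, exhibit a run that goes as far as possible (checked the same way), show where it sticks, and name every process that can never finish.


The state is UNSAFE.
Key observation: once golf, delta finish, the pool peaks at (4, 2) — and every remaining process still needs more R0 than that.
A maximal execution: golf, delta — then nothing else fits. Check, step by step:
  pool = (2, 0)
  golf: need (1, 0) fits (2, 0); releases (2, 1), pool now (4, 1)
  delta: need (4, 1) fits (4, 1); releases (0, 1), pool now (4, 2)
  blocked: bravo wants (4, 3), pool (4, 2) — not enough R0
  blocked: hotel wants (0, 4), pool (4, 2) — not enough R0
  blocked: foxtrot wants (1, 3), pool (4, 2) — not enough R0
Never able to finish: bravo, hotel and foxtrot.


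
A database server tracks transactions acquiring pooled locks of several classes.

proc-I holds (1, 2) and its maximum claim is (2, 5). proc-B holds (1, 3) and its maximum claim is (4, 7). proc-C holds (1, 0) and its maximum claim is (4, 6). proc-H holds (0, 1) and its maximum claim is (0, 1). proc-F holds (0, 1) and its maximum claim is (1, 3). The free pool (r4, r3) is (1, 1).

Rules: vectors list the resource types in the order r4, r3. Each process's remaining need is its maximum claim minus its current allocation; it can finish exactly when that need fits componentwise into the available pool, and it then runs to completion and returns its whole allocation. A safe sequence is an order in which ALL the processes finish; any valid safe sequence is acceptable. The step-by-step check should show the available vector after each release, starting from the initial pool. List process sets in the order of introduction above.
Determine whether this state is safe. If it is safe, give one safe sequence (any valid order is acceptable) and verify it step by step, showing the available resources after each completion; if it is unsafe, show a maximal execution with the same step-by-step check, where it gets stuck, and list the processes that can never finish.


UNSAFE — no complete ordering exists.
Key observation: after proc-H, proc-F, proc-I complete, (2, 5) is the best the pool ever gets, yet each leftover process wants more r4.
Going as far as possible: proc-H, proc-F, proc-I; after that, nothing fits. Walking it through:
  pool = (1, 1)
  proc-H: need (0, 0) fits (1, 1); releases (0, 1), pool now (1, 2)
  proc-F: need (1, 2) fits (1, 2); releases (0, 1), pool now (1, 3)
  proc-I: need (1, 3) fits (1, 3); releases (1, 2), pool now (2, 5)
  blocked: proc-B wants (3, 4), pool (2, 5) — not enough r4
  blocked: proc-C wants (3, 6), pool (2, 5) — not enough r4 and r3
Processes that can never finish: proc-B and proc-C.


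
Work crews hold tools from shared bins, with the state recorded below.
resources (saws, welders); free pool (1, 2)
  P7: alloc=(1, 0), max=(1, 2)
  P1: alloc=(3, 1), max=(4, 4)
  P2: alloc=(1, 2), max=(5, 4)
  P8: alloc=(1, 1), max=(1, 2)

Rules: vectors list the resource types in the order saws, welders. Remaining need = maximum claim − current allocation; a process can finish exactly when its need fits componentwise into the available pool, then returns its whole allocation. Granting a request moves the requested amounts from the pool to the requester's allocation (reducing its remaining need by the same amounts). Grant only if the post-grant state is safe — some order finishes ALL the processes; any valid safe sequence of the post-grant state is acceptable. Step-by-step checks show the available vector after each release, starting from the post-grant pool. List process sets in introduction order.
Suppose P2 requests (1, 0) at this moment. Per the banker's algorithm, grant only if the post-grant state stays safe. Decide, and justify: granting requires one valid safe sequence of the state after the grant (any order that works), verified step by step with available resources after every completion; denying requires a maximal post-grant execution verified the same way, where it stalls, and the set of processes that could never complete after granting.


GRANT. The post-grant state is safe; one safe sequence: P8, P1, P2, P7.
Key observation: granting shrinks the pool to (0, 2), yet P8 still fits and the chain goes through.
Check on the post-grant state, step by step:
  pool = (0, 2)
  P8: need (0, 1) fits (0, 2); releases (1, 1), pool now (1, 3)
  P1: need (1, 3) fits (1, 3); releases (3, 1), pool now (4, 4)
  P2: need (3, 2) fits (4, 4); releases (2, 2), pool now (6, 6)
  P7: need (0, 2) fits (6, 6); releases (1, 0), pool now (7, 6)


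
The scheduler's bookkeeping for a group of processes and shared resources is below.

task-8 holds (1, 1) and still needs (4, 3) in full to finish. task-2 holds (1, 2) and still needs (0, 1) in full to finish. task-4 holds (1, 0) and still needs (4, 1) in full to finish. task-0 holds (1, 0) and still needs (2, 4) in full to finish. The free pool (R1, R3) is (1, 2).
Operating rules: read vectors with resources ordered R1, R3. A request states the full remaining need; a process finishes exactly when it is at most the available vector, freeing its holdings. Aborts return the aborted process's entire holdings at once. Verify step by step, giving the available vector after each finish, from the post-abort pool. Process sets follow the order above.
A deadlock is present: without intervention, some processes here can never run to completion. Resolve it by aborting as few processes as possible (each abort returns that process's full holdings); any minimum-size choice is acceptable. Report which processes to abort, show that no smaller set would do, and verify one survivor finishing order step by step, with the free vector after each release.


Minimum abort set: task-8.
Key observation: no ordering could ever have run task-4 before the abort of task-8; with (1, 1) back in the pool it fits at step 3.
Why nothing smaller works: aborting no one leaves the state deadlocked as given.
One survivor order: task-2, task-0, task-4. Walking it through (post-abort pool first):
  pool = (2, 3)
  task-2: need (0, 1) fits (2, 3); releases (1, 2), pool now (3, 5)
  task-0: need (2, 4) fits (3, 5); releases (1, 0), pool now (4, 5)
  task-4: need (4, 1) fits (4, 5); releases (1, 0), pool now (5, 5)
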